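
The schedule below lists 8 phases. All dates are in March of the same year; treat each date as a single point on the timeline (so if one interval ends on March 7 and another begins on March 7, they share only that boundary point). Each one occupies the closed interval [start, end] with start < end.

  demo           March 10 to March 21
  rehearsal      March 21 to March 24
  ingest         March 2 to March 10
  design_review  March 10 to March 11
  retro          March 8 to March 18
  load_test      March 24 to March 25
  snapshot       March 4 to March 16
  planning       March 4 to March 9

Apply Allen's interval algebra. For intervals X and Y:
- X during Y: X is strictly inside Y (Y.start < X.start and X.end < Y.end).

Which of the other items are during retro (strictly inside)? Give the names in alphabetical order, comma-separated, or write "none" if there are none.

design_review

Target retro = [March 8, March 18].
demo [March 10, March 21] → overlapped-by → no.
design_review [March 10, March 11] → during → yes.
ingest [March 2, March 10] → overlaps → no.
load_test [March 24, March 25] → after → no.
planning [March 4, March 9] → overlaps → no.
rehearsal [March 21, March 24] → after → no.
snapshot [March 4, March 16] → overlaps → no.
Result: design_review.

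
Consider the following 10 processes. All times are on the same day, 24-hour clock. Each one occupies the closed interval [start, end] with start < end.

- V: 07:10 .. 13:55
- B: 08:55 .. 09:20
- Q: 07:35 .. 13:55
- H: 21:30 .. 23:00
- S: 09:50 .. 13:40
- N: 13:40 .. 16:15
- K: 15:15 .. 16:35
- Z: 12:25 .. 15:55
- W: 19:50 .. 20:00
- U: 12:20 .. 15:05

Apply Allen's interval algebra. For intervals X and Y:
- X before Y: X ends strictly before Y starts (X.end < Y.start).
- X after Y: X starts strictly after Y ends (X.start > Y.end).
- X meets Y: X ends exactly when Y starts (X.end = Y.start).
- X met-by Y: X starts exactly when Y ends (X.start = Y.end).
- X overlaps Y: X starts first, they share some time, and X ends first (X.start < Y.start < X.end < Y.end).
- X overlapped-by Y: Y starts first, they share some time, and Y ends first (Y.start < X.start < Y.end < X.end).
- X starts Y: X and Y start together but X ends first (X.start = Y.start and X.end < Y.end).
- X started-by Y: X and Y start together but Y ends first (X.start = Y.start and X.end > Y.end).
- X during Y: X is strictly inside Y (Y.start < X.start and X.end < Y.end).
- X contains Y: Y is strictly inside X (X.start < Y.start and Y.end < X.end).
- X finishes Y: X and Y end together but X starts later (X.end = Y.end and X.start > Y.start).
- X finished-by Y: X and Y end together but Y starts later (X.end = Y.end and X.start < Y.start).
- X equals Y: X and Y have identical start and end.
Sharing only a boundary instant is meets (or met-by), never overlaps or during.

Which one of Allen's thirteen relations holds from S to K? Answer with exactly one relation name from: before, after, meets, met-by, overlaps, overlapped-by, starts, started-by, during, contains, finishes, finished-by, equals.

before

S = [09:50, 13:40]; K = [15:15, 16:35].
Compare endpoints: S.start < K.start, S.start < K.end, S.end < K.start, S.end < K.end.
That pattern is 'before'.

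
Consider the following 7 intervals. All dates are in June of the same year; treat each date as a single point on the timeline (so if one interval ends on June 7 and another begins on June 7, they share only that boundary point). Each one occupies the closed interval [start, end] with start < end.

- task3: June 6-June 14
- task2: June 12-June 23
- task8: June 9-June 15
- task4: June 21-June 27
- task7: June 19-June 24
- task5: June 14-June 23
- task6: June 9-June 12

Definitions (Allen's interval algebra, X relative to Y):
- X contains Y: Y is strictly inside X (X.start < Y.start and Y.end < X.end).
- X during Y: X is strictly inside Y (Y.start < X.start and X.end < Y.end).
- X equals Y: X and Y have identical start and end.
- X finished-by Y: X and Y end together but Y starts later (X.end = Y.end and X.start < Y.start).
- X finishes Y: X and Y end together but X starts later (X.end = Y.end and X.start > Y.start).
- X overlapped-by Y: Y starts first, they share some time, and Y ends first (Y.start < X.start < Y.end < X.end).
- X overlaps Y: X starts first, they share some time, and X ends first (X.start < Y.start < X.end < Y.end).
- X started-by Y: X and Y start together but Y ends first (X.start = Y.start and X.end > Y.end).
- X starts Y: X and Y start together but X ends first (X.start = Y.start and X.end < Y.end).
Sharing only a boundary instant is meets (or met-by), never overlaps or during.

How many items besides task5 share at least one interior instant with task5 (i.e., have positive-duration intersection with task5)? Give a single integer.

4

Target task5 = [June 14, June 23].
task2 [June 12, June 23] → finished-by → counts.
task3 [June 6, June 14] → meets → no.
task4 [June 21, June 27] → overlapped-by → counts.
task6 [June 9, June 12] → before → no.
task7 [June 19, June 24] → overlapped-by → counts.
task8 [June 9, June 15] → overlaps → counts.
Total: 4.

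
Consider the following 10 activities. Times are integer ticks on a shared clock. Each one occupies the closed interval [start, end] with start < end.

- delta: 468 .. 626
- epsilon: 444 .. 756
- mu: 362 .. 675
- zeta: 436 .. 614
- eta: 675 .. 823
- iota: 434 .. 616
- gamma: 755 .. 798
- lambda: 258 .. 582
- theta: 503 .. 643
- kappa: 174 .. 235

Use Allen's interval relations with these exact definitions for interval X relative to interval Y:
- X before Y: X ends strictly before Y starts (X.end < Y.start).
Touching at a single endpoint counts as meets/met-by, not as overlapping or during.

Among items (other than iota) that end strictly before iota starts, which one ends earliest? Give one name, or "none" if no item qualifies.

kappa

Target iota = [434, 616].
delta [468, 626] → overlapped-by → excluded.
epsilon [444, 756] → overlapped-by → excluded.
eta [675, 823] → after → excluded.
gamma [755, 798] → after → excluded.
kappa [174, 235] → before → candidate.
lambda [258, 582] → overlaps → excluded.
mu [362, 675] → contains → excluded.
theta [503, 643] → overlapped-by → excluded.
zeta [436, 614] → during → excluded.
Among candidates, earliest end is 235 → kappa.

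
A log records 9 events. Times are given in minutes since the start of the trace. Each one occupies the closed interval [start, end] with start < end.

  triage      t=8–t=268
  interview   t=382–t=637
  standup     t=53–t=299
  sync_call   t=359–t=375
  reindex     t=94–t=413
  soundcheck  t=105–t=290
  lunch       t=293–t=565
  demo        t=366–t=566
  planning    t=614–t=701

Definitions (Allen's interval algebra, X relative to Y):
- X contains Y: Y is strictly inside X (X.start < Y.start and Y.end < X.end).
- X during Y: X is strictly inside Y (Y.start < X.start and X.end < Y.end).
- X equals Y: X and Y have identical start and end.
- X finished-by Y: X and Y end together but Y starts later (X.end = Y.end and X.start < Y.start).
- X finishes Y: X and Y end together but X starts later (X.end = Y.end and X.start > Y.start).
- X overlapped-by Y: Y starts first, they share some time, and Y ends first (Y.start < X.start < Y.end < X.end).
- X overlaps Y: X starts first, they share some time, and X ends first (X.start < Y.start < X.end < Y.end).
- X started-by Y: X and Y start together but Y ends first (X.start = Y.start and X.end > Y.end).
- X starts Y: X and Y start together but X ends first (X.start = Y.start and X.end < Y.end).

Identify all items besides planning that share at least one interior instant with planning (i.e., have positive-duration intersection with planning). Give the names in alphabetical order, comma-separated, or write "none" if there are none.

Target planning = [t=614, t=701].
demo [t=366, t=566] → before → no.
interview [t=382, t=637] → overlaps → yes.
lunch [t=293, t=565] → before → no.
reindex [t=94, t=413] → before → no.
soundcheck [t=105, t=290] → before → no.
standup [t=53, t=299] → before → no.
sync_call [t=359, t=375] → before → no.
triage [t=8, t=268] → before → no.
Result: interview.

interview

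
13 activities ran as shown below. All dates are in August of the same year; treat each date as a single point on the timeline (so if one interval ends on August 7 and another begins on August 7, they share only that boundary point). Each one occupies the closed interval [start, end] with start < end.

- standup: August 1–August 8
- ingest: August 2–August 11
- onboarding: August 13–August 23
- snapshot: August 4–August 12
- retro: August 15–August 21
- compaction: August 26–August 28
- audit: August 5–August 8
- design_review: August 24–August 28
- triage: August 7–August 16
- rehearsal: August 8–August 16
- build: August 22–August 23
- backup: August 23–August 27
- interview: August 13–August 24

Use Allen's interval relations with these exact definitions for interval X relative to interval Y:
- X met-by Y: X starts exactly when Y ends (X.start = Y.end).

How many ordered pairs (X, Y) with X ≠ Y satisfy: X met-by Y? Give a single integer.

5

Checking all 156 ordered pairs for relation 'met-by'; matching pairs in alphabetical order:
(backup, build): backup met-by build ✓
(backup, onboarding): backup met-by onboarding ✓
(design_review, interview): design_review met-by interview ✓
(rehearsal, audit): rehearsal met-by audit ✓
(rehearsal, standup): rehearsal met-by standup ✓
Count: 5.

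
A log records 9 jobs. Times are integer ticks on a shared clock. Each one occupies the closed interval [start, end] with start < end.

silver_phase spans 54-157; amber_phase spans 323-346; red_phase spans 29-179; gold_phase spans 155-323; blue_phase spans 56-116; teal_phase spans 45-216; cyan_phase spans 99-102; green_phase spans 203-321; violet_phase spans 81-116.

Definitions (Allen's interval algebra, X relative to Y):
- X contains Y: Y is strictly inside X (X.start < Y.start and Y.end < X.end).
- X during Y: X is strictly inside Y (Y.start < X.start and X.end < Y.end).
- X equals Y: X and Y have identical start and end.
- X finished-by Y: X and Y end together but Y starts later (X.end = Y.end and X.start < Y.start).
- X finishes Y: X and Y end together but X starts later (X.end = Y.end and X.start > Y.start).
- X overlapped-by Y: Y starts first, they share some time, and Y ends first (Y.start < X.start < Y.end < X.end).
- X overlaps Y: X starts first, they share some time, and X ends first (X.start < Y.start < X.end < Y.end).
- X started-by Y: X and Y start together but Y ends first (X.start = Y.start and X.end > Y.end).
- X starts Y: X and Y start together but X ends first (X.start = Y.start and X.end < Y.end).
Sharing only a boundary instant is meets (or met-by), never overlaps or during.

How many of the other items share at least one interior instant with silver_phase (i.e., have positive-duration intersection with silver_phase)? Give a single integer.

6

Target silver_phase = [54, 157].
amber_phase [323, 346] → after → no.
blue_phase [56, 116] → during → counts.
cyan_phase [99, 102] → during → counts.
gold_phase [155, 323] → overlapped-by → counts.
green_phase [203, 321] → after → no.
red_phase [29, 179] → contains → counts.
teal_phase [45, 216] → contains → counts.
violet_phase [81, 116] → during → counts.
Total: 6.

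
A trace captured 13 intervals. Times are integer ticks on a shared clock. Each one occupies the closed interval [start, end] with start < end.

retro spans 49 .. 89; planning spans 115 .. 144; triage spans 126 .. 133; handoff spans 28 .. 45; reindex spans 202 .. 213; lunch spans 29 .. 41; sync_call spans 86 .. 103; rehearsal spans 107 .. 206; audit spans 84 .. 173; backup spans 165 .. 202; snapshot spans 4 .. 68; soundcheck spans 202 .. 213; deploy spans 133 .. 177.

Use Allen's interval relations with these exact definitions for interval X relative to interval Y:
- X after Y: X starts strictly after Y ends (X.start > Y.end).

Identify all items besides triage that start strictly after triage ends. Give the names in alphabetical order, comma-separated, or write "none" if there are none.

Target triage = [126, 133].
audit [84, 173] → contains → no.
backup [165, 202] → after → yes.
deploy [133, 177] → met-by → no.
handoff [28, 45] → before → no.
lunch [29, 41] → before → no.
planning [115, 144] → contains → no.
rehearsal [107, 206] → contains → no.
reindex [202, 213] → after → yes.
retro [49, 89] → before → no.
snapshot [4, 68] → before → no.
soundcheck [202, 213] → after → yes.
sync_call [86, 103] → before → no.
Result: backup, reindex, soundcheck.

backup, reindex, soundcheck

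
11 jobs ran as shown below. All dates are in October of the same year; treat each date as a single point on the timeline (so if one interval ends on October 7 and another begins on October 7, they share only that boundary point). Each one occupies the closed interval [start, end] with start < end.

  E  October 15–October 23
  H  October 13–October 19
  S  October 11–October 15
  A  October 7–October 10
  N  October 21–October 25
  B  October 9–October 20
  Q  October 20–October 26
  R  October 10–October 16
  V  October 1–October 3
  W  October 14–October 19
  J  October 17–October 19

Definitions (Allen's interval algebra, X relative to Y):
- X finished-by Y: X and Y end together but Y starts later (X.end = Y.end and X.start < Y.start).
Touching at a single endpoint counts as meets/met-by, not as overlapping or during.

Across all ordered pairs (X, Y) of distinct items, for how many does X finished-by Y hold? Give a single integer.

3

Checking all 110 ordered pairs for relation 'finished-by'; matching pairs in alphabetical order:
(H, J): H finished-by J ✓
(H, W): H finished-by W ✓
(W, J): W finished-by J ✓
Count: 3.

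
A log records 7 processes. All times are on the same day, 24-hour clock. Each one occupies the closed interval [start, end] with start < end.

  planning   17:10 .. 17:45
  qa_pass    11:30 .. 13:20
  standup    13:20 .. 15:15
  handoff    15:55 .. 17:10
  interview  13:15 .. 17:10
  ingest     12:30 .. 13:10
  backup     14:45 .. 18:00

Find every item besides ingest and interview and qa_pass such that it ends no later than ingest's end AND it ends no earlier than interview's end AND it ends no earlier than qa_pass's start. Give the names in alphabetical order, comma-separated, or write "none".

none

Conditions: its end is no later than ingest's end (X.end <= 13:10) AND its end is no earlier than interview's end (X.end >= 17:10) AND its end is no earlier than qa_pass's start (X.end >= 11:30).
backup: end 18:00 <= 13:10? ✗; end 18:00 >= 17:10? ✓; end 18:00 >= 11:30? ✓ → no.
handoff: end 17:10 <= 13:10? ✗; end 17:10 >= 17:10? ✓; end 17:10 >= 11:30? ✓ → no.
planning: end 17:45 <= 13:10? ✗; end 17:45 >= 17:10? ✓; end 17:45 >= 11:30? ✓ → no.
standup: end 15:15 <= 13:10? ✗; end 15:15 >= 17:10? ✗; end 15:15 >= 11:30? ✓ → no.
Result: none.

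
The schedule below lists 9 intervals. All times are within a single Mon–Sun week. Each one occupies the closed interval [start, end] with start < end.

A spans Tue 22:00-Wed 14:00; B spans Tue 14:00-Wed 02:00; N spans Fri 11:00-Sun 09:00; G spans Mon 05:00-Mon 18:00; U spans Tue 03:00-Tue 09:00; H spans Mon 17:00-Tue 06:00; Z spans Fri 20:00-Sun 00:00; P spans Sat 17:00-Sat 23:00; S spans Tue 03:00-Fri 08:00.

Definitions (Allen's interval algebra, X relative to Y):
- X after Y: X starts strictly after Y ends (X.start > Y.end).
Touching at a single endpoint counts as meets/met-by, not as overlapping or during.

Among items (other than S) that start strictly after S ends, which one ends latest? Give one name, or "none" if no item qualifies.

Target S = [Tue 03:00, Fri 08:00].
A [Tue 22:00, Wed 14:00] → during → excluded.
B [Tue 14:00, Wed 02:00] → during → excluded.
G [Mon 05:00, Mon 18:00] → before → excluded.
H [Mon 17:00, Tue 06:00] → overlaps → excluded.
N [Fri 11:00, Sun 09:00] → after → candidate.
P [Sat 17:00, Sat 23:00] → after → candidate.
U [Tue 03:00, Tue 09:00] → starts → excluded.
Z [Fri 20:00, Sun 00:00] → after → candidate.
Among candidates, latest end is Sun 09:00 → N.

N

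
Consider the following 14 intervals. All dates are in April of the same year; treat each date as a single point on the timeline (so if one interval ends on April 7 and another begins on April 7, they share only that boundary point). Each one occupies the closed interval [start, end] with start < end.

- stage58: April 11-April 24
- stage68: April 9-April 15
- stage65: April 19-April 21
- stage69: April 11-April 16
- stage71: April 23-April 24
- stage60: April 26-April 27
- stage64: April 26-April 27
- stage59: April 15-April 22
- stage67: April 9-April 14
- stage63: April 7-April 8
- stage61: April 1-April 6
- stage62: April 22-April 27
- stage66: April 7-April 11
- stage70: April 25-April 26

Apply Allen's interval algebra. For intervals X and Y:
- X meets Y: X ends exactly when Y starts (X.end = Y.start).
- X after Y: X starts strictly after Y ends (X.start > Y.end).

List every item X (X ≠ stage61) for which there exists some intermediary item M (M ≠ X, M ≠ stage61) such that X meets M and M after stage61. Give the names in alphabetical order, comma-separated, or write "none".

stage59, stage66, stage68, stage70

Target stage61 = [April 1, April 6].
Intermediaries M with M after stage61: stage58, stage59, stage60, stage62, stage63, stage64, stage65, stage66, stage67, stage68, stage69, stage70, stage71.
Via stage58 — items with X meets stage58: stage66.
Via stage59 — items with X meets stage59: stage68.
Via stage60 — items with X meets stage60: stage70.
Via stage62 — items with X meets stage62: stage59.
Via stage63 — items with X meets stage63: none.
Via stage64 — items with X meets stage64: stage70.
Via stage65 — items with X meets stage65: none.
Via stage66 — items with X meets stage66: none.
Via stage67 — items with X meets stage67: none.
Via stage68 — items with X meets stage68: none.
Via stage69 — items with X meets stage69: stage66.
Via stage70 — items with X meets stage70: none.
Via stage71 — items with X meets stage71: none.
Union: stage59, stage66, stage68, stage70.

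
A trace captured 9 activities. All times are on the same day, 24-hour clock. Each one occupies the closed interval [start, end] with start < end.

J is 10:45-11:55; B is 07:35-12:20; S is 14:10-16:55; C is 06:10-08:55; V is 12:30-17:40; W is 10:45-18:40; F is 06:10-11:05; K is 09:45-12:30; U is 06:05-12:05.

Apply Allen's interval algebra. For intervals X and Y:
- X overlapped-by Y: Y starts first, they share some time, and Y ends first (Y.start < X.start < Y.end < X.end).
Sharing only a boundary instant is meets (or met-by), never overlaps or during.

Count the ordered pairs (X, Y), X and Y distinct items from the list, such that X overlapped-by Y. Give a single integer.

Checking all 72 ordered pairs for relation 'overlapped-by'; matching pairs in alphabetical order:
(B, C): B overlapped-by C ✓
(B, F): B overlapped-by F ✓
(B, U): B overlapped-by U ✓
(J, F): J overlapped-by F ✓
(K, B): K overlapped-by B ✓
(K, F): K overlapped-by F ✓
(K, U): K overlapped-by U ✓
(W, B): W overlapped-by B ✓
(W, F): W overlapped-by F ✓
(W, K): W overlapped-by K ✓
(W, U): W overlapped-by U ✓
Count: 11.

11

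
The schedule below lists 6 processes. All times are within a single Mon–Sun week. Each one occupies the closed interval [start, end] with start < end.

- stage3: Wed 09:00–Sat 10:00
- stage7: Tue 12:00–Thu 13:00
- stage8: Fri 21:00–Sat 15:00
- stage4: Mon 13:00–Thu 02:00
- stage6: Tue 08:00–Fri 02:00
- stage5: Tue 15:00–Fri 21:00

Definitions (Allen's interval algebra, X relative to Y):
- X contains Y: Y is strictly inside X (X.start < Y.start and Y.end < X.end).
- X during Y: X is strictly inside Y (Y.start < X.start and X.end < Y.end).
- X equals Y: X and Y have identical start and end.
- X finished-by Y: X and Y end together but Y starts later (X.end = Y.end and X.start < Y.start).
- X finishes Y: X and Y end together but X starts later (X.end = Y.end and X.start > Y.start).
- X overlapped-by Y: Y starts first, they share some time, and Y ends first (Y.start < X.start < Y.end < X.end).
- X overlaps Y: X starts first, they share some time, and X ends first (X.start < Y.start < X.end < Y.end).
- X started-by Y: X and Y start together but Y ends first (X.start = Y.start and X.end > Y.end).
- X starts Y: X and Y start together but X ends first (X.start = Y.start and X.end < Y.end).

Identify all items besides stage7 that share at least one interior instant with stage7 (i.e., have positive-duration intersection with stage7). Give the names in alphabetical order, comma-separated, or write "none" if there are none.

stage3, stage4, stage5, stage6

Target stage7 = [Tue 12:00, Thu 13:00].
stage3 [Wed 09:00, Sat 10:00] → overlapped-by → yes.
stage4 [Mon 13:00, Thu 02:00] → overlaps → yes.
stage5 [Tue 15:00, Fri 21:00] → overlapped-by → yes.
stage6 [Tue 08:00, Fri 02:00] → contains → yes.
stage8 [Fri 21:00, Sat 15:00] → after → no.
Result: stage3, stage4, stage5, stage6.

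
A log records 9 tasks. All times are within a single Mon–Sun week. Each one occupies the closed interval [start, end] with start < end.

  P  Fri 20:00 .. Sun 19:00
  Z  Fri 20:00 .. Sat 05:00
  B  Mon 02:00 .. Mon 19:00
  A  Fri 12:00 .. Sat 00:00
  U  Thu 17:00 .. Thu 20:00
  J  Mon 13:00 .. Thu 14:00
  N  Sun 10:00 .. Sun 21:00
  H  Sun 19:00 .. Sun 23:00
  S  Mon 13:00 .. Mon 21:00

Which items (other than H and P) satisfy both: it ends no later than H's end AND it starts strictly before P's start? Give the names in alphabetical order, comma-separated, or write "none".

A, B, J, S, U

Conditions: its end is no later than H's end (X.end <= Sun 23:00) AND its start is strictly before P's start (X.start < Fri 20:00).
A: end Sat 00:00 <= Sun 23:00? ✓; start Fri 12:00 < Fri 20:00? ✓ → yes.
B: end Mon 19:00 <= Sun 23:00? ✓; start Mon 02:00 < Fri 20:00? ✓ → yes.
J: end Thu 14:00 <= Sun 23:00? ✓; start Mon 13:00 < Fri 20:00? ✓ → yes.
N: end Sun 21:00 <= Sun 23:00? ✓; start Sun 10:00 < Fri 20:00? ✗ → no.
S: end Mon 21:00 <= Sun 23:00? ✓; start Mon 13:00 < Fri 20:00? ✓ → yes.
U: end Thu 20:00 <= Sun 23:00? ✓; start Thu 17:00 < Fri 20:00? ✓ → yes.
Z: end Sat 05:00 <= Sun 23:00? ✓; start Fri 20:00 < Fri 20:00? ✗ → no.
Result: A, B, J, S, U.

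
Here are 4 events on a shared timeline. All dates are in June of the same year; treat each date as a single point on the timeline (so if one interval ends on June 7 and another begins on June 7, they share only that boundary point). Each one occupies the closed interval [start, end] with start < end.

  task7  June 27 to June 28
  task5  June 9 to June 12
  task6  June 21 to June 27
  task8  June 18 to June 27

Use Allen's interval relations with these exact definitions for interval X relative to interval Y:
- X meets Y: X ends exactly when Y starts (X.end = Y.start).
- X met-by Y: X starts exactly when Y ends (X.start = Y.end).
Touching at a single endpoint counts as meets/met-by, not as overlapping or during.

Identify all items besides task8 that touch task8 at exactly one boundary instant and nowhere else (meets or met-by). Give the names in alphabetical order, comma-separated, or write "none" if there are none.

Target task8 = [June 18, June 27].
task5 [June 9, June 12] → before → no.
task6 [June 21, June 27] → finishes → no.
task7 [June 27, June 28] → met-by → yes.
Result: task7.

task7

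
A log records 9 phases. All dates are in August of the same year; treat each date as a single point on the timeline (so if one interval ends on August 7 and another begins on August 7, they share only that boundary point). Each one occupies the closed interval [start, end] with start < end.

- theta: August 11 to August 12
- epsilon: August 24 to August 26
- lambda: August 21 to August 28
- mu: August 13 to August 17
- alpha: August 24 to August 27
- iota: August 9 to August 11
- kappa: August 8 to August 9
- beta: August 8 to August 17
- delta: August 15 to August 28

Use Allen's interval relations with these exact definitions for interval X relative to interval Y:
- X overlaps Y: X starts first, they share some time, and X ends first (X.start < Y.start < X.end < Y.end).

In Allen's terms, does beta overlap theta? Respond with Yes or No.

No

beta = [August 8, August 17], theta = [August 11, August 12].
Actual relation of beta to theta: contains.
Asked whether 'overlaps' holds → No.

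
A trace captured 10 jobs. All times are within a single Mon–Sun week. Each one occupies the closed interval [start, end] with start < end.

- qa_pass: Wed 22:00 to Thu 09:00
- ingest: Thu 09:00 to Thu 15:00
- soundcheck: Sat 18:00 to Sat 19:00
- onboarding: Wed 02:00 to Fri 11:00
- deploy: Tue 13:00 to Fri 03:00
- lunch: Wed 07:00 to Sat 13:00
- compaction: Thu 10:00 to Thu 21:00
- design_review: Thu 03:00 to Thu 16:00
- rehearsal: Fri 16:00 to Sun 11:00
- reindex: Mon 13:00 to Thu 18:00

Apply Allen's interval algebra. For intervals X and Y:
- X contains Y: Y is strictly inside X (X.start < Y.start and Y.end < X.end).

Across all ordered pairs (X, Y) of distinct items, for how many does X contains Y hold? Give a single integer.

Checking all 90 ordered pairs for relation 'contains'; matching pairs in alphabetical order:
(deploy, compaction): deploy contains compaction ✓
(deploy, design_review): deploy contains design_review ✓
(deploy, ingest): deploy contains ingest ✓
(deploy, qa_pass): deploy contains qa_pass ✓
(design_review, ingest): design_review contains ingest ✓
(lunch, compaction): lunch contains compaction ✓
(lunch, design_review): lunch contains design_review ✓
(lunch, ingest): lunch contains ingest ✓
(lunch, qa_pass): lunch contains qa_pass ✓
(onboarding, compaction): onboarding contains compaction ✓
(onboarding, design_review): onboarding contains design_review ✓
(onboarding, ingest): onboarding contains ingest ✓
(onboarding, qa_pass): onboarding contains qa_pass ✓
(rehearsal, soundcheck): rehearsal contains soundcheck ✓
(reindex, design_review): reindex contains design_review ✓
(reindex, ingest): reindex contains ingest ✓
(reindex, qa_pass): reindex contains qa_pass ✓
Count: 17.

17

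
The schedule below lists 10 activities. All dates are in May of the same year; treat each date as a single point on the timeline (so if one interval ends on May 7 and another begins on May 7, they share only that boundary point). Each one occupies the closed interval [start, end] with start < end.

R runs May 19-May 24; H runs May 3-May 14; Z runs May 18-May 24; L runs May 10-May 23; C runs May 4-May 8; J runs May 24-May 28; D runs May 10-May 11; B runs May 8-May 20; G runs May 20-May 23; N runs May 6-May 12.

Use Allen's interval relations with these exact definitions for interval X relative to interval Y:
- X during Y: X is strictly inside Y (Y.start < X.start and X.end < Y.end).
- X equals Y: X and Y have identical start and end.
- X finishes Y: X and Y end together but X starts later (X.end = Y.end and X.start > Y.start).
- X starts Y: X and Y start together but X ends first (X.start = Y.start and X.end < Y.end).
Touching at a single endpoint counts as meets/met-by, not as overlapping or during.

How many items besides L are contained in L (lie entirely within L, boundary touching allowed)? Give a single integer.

2

Target L = [May 10, May 23].
B [May 8, May 20] → overlaps → no.
C [May 4, May 8] → before → no.
D [May 10, May 11] → starts → counts.
G [May 20, May 23] → finishes → counts.
H [May 3, May 14] → overlaps → no.
J [May 24, May 28] → after → no.
N [May 6, May 12] → overlaps → no.
R [May 19, May 24] → overlapped-by → no.
Z [May 18, May 24] → overlapped-by → no.
Total: 2.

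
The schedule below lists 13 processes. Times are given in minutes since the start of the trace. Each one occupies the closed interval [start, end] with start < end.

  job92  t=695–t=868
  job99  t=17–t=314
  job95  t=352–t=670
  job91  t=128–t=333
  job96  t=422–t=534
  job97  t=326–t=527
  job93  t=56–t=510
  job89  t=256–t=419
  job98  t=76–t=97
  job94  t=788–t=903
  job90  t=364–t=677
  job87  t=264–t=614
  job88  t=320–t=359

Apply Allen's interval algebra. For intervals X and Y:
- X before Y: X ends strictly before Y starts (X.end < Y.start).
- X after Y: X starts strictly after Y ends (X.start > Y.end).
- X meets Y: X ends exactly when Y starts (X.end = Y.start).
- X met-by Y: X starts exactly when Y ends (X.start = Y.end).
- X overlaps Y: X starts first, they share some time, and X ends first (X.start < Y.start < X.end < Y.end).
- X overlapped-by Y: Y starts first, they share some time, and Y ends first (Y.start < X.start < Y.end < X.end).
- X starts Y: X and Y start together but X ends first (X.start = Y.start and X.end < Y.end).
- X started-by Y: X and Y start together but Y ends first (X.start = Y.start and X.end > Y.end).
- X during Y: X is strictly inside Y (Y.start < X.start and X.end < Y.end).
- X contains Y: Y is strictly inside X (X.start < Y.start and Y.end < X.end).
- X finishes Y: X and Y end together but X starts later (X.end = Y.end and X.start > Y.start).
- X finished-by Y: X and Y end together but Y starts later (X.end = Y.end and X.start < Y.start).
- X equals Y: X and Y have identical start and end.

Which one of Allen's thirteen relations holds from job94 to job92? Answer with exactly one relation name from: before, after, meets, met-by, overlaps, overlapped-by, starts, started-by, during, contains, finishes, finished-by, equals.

job94 = [t=788, t=903]; job92 = [t=695, t=868].
Compare endpoints: job94.start > job92.start, job94.start < job92.end, job94.end > job92.start, job94.end > job92.end.
That pattern is 'overlapped-by'.

overlapped-by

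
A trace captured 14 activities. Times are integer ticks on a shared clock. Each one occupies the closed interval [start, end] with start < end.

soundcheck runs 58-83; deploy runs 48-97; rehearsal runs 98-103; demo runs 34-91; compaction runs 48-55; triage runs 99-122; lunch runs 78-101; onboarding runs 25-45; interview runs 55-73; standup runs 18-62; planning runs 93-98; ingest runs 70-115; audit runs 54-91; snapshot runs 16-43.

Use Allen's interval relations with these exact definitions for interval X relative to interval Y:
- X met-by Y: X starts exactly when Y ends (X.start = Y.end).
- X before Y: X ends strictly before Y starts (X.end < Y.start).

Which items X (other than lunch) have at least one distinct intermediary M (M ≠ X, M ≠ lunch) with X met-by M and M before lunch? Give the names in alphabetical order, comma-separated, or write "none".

Target lunch = [78, 101].
Intermediaries M with M before lunch: compaction, interview, onboarding, snapshot, standup.
Via compaction — items with X met-by compaction: interview.
Via interview — items with X met-by interview: none.
Via onboarding — items with X met-by onboarding: none.
Via snapshot — items with X met-by snapshot: none.
Via standup — items with X met-by standup: none.
Union: interview.

interview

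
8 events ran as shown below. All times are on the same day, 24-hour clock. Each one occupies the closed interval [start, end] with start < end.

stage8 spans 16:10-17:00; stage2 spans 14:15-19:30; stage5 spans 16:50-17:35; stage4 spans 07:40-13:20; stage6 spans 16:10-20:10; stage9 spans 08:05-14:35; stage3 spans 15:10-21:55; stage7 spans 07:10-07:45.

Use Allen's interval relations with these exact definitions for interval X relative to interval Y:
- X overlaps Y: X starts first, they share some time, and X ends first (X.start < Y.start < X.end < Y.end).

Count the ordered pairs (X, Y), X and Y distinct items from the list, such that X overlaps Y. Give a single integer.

Checking all 56 ordered pairs for relation 'overlaps'; matching pairs in alphabetical order:
(stage2, stage3): stage2 overlaps stage3 ✓
(stage2, stage6): stage2 overlaps stage6 ✓
(stage4, stage9): stage4 overlaps stage9 ✓
(stage7, stage4): stage7 overlaps stage4 ✓
(stage8, stage5): stage8 overlaps stage5 ✓
(stage9, stage2): stage9 overlaps stage2 ✓
Count: 6.

6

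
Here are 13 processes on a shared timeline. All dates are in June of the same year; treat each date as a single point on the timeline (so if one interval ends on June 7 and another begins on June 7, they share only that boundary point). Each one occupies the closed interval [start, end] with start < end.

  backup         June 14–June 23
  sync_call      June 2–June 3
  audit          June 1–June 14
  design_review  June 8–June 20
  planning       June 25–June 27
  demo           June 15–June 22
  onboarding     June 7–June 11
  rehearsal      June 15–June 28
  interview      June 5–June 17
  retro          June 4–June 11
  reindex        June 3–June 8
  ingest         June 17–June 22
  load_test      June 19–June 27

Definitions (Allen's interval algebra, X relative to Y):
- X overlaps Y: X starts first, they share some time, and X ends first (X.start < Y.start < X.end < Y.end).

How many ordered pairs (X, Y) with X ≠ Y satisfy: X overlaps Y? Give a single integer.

Checking all 156 ordered pairs for relation 'overlaps'; matching pairs in alphabetical order:
(audit, design_review): audit overlaps design_review ✓
(audit, interview): audit overlaps interview ✓
(backup, load_test): backup overlaps load_test ✓
(backup, rehearsal): backup overlaps rehearsal ✓
(demo, load_test): demo overlaps load_test ✓
(design_review, backup): design_review overlaps backup ✓
(design_review, demo): design_review overlaps demo ✓
(design_review, ingest): design_review overlaps ingest ✓
(design_review, load_test): design_review overlaps load_test ✓
(design_review, rehearsal): design_review overlaps rehearsal ✓
(ingest, load_test): ingest overlaps load_test ✓
(interview, backup): interview overlaps backup ✓
(interview, demo): interview overlaps demo ✓
(interview, design_review): interview overlaps design_review ✓
(interview, rehearsal): interview overlaps rehearsal ✓
(onboarding, design_review): onboarding overlaps design_review ✓
(reindex, interview): reindex overlaps interview ✓
(reindex, onboarding): reindex overlaps onboarding ✓
(reindex, retro): reindex overlaps retro ✓
(retro, design_review): retro overlaps design_review ✓
(retro, interview): retro overlaps interview ✓
Count: 21.

21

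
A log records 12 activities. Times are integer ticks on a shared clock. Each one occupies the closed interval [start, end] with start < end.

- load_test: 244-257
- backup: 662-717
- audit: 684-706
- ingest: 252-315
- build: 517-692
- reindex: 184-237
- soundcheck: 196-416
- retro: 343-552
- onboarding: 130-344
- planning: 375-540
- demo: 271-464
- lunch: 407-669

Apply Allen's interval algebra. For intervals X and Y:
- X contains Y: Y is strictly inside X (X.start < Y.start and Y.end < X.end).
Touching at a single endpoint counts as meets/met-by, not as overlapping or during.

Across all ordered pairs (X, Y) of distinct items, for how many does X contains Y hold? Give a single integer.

7

Checking all 132 ordered pairs for relation 'contains'; matching pairs in alphabetical order:
(backup, audit): backup contains audit ✓
(onboarding, ingest): onboarding contains ingest ✓
(onboarding, load_test): onboarding contains load_test ✓
(onboarding, reindex): onboarding contains reindex ✓
(retro, planning): retro contains planning ✓
(soundcheck, ingest): soundcheck contains ingest ✓
(soundcheck, load_test): soundcheck contains load_test ✓
Count: 7.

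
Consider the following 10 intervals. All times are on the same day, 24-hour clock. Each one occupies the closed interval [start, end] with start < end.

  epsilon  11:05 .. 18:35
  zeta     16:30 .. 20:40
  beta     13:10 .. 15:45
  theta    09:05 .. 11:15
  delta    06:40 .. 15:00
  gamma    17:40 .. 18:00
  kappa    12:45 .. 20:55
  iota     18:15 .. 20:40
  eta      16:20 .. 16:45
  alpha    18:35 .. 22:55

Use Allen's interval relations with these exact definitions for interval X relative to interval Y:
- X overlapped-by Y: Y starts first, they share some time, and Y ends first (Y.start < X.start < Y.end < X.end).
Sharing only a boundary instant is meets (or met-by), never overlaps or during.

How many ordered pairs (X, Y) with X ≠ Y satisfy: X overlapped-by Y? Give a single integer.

Checking all 90 ordered pairs for relation 'overlapped-by'; matching pairs in alphabetical order:
(alpha, iota): alpha overlapped-by iota ✓
(alpha, kappa): alpha overlapped-by kappa ✓
(alpha, zeta): alpha overlapped-by zeta ✓
(beta, delta): beta overlapped-by delta ✓
(epsilon, delta): epsilon overlapped-by delta ✓
(epsilon, theta): epsilon overlapped-by theta ✓
(iota, epsilon): iota overlapped-by epsilon ✓
(kappa, delta): kappa overlapped-by delta ✓
(kappa, epsilon): kappa overlapped-by epsilon ✓
(zeta, epsilon): zeta overlapped-by epsilon ✓
(zeta, eta): zeta overlapped-by eta ✓
Count: 11.

11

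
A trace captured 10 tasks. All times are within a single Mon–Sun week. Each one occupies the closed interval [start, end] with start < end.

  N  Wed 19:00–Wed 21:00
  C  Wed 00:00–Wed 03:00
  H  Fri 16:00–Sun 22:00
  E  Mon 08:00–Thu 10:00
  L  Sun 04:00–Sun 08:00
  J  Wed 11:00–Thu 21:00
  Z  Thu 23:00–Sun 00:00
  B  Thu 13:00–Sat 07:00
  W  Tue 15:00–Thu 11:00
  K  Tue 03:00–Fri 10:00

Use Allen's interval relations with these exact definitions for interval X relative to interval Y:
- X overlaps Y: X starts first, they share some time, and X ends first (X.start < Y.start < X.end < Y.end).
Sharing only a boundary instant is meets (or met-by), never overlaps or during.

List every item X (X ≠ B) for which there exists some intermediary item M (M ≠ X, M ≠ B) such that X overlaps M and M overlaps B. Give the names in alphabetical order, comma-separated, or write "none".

E, W

Target B = [Thu 13:00, Sat 07:00].
Intermediaries M with M overlaps B: J, K.
Via J — items with X overlaps J: E, W.
Via K — items with X overlaps K: E.
Union: E, W.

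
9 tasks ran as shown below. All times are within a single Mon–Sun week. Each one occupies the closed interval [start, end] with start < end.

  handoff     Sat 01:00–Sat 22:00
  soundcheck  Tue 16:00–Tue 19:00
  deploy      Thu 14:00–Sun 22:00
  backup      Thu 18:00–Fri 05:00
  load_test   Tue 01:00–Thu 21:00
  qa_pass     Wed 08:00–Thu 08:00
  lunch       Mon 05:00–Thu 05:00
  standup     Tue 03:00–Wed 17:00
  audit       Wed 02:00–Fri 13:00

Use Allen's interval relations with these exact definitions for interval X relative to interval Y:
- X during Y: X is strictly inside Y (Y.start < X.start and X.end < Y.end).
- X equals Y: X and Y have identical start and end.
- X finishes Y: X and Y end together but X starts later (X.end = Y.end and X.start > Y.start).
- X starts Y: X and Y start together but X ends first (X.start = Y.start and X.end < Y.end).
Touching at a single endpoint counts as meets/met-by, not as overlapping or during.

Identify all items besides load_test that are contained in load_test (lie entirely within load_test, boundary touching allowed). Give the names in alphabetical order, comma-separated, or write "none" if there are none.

Target load_test = [Tue 01:00, Thu 21:00].
audit [Wed 02:00, Fri 13:00] → overlapped-by → no.
backup [Thu 18:00, Fri 05:00] → overlapped-by → no.
deploy [Thu 14:00, Sun 22:00] → overlapped-by → no.
handoff [Sat 01:00, Sat 22:00] → after → no.
lunch [Mon 05:00, Thu 05:00] → overlaps → no.
qa_pass [Wed 08:00, Thu 08:00] → during → yes.
soundcheck [Tue 16:00, Tue 19:00] → during → yes.
standup [Tue 03:00, Wed 17:00] → during → yes.
Result: qa_pass, soundcheck, standup.

qa_pass, soundcheck, standup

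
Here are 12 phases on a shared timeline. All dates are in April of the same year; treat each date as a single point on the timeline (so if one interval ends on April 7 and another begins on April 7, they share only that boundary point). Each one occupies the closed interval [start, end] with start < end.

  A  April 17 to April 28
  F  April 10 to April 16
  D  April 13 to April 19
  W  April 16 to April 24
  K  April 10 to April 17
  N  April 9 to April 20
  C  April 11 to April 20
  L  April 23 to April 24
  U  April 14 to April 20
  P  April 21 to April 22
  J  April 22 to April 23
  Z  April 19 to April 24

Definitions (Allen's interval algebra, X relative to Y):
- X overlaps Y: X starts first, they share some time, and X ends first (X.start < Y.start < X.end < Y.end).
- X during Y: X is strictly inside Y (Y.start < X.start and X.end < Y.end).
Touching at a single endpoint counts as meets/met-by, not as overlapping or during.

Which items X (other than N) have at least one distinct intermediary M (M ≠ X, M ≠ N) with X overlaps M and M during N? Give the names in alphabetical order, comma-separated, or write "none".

Target N = [April 9, April 20].
Intermediaries M with M during N: D, F, K.
Via D — items with X overlaps D: F, K.
Via F — items with X overlaps F: none.
Via K — items with X overlaps K: none.
Union: F, K.

F, K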